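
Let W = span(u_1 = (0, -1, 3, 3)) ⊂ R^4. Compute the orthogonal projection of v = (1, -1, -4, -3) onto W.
proj_W(v) = (0, 20/19, -60/19, -60/19)

Set up U = [u_1 | ... | u_1] ∈ R^(4×1). The projector onto W = col(U) is P = U (U^T U)^(-1) U^T.
Compute U^T U =
  [19],
and U^T v = (-20).
Solve U^T U · c = U^T v for the coefficients: c = (-20/19). The projection is proj_W(v) = U c.
Check: (v - proj_W(v)) · u_1 = 0  (should be 0).
Result: proj_W(v) = (0, 20/19, -60/19, -60/19).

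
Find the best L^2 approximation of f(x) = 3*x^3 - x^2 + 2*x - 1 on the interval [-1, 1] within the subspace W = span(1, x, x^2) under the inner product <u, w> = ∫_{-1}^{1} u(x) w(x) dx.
g(x) = -x^2 + 19*x/5 - 1

The best approximation g ∈ W is the orthogonal projection of f onto W. Writing g = a_0 + a_1 x + a_2 x^2, the coefficients solve the normal equations G · a = b where
  G_{ij} = <φ_i, φ_j> and b_i = <f, φ_i>, with φ_0 = 1, φ_1 = x, φ_2 = x^2.
G =
  [2, 0, 2/3]
  [0, 2/3, 0]
  [2/3, 0, 2/5],
b = (-8/3, 38/15, -16/15).
Solving gives a_0 = -1, a_1 = 19/5, a_2 = -1, so
  g(x) = -x^2 + 19*x/5 - 1.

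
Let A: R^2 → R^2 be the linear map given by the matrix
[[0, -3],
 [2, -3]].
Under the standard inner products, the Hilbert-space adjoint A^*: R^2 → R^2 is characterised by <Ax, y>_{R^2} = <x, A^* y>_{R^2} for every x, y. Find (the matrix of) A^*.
A^* = A^T =
[[0, 2],
 [-3, -3]]

For real matrices with standard dot products, the defining identity <Ax, y> = <x, A^* y> gives (Ax)^T y = x^T (A^*) y, i.e. x^T A^T y = x^T (A^*) y. Since this holds for all x, y, we must have A^* = A^T. Therefore
A^* =
[[0, 2],
 [-3, -3]].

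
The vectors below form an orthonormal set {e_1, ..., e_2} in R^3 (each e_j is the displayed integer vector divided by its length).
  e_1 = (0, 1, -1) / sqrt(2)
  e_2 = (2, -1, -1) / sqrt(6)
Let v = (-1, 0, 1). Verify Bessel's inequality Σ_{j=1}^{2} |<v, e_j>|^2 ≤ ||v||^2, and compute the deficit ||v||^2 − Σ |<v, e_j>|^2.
Σ |<v, e_j>|^2 = 2; ||v||^2 = 2; deficit = 0

Write each e_j = u_j / sqrt(<u_j, u_j>) where u_j is the displayed integer vector. Then <v, e_j> = <v, u_j> / sqrt(<u_j, u_j>), so |<v, e_j>|^2 = <v, u_j>^2 / <u_j, u_j>.
Coefficients: <v, e_1> = -1/sqrt(2), <v, e_2> = -3/sqrt(6).
Square and sum: Σ |<v, e_j>|^2 = 2.
Compute ||v||^2 = v·v = 2.
Deficit = 2 − 2 = 0 ≥ 0, confirming Bessel's inequality. (The deficit equals ||v − Σ <v,e_j> e_j||^2, the squared distance from v to span{e_j}.)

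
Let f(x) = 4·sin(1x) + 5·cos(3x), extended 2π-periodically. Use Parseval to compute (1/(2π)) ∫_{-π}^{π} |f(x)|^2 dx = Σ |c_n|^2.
Σ |c_n|^2 = 41/2

Expand |f|^2 and use orthogonality of {sin(nx), cos(mx)} on [-π, π]:
  ∫_{-π}^{π} sin(nx)^2 dx = π, ∫ cos(mx)^2 dx = π, and cross terms integrate to 0.
So ∫_{-π}^{π} f(x)^2 dx = 4^2 · π + 5^2 · π = (16 + 25)π.
Divide by 2π: (16 + 25)/2 = 41/2.
By Parseval, this equals Σ |c_n|^2.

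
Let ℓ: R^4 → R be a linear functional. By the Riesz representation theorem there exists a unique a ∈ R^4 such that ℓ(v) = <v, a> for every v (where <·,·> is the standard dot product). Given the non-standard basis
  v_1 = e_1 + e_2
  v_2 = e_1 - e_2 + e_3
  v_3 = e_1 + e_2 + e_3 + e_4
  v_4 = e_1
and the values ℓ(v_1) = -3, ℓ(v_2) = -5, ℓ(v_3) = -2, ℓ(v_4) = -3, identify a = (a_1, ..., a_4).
a = (-3, 0, -2, 3)

Write a = (a_1, ..., a_4) in the standard basis. For each basis vector v_i, ℓ(v_i) = <v_i, a> is a linear equation in the a_j's. Collect the n equations into a matrix system V a = ℓ, where row i of V is v_i (expressed in the standard basis). Since V is invertible (lower-triangular with 1s on the diagonal, up to permutation), solve by back-substitution:
  V =
[[1, 1, 0, 0],
 [1, -1, 1, 0],
 [1, 1, 1, 1],
 [1, 0, 0, 0]]
  V a = (-3, -5, -2, -3)
Solving gives a = (-3, 0, -2, 3).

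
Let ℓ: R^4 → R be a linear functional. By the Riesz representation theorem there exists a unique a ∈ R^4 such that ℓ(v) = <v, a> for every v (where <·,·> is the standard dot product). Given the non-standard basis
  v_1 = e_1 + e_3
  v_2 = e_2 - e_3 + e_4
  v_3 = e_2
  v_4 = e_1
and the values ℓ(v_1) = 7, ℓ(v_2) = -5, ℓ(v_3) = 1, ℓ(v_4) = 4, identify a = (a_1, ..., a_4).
a = (4, 1, 3, -3)

Write a = (a_1, ..., a_4) in the standard basis. For each basis vector v_i, ℓ(v_i) = <v_i, a> is a linear equation in the a_j's. Collect the n equations into a matrix system V a = ℓ, where row i of V is v_i (expressed in the standard basis). Since V is invertible (lower-triangular with 1s on the diagonal, up to permutation), solve by back-substitution:
  V =
[[1, 0, 1, 0],
 [0, 1, -1, 1],
 [0, 1, 0, 0],
 [1, 0, 0, 0]]
  V a = (7, -5, 1, 4)
Solving gives a = (4, 1, 3, -3).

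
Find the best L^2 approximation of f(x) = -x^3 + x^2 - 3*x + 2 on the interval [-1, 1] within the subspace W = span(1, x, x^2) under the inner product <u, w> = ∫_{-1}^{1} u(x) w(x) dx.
g(x) = x^2 - 18*x/5 + 2

The best approximation g ∈ W is the orthogonal projection of f onto W. Writing g = a_0 + a_1 x + a_2 x^2, the coefficients solve the normal equations G · a = b where
  G_{ij} = <φ_i, φ_j> and b_i = <f, φ_i>, with φ_0 = 1, φ_1 = x, φ_2 = x^2.
G =
  [2, 0, 2/3]
  [0, 2/3, 0]
  [2/3, 0, 2/5],
b = (14/3, -12/5, 26/15).
Solving gives a_0 = 2, a_1 = -18/5, a_2 = 1, so
  g(x) = x^2 - 18*x/5 + 2.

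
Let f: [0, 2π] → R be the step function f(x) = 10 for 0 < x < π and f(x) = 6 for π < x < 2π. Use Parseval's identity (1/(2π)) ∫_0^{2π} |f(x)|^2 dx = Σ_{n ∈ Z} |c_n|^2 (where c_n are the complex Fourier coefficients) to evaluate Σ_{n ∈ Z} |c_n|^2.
Σ |c_n|^2 = 68

Parseval equates the L^2 energy of f (normalised by 1/(2π)) with the ℓ^2 sum of its Fourier coefficients: (1/(2π)) ∫_0^{2π} |f|^2 = Σ |c_n|^2.
Compute the left side: (1/(2π)) [∫_0^π 10^2 dx + ∫_π^{2π} 6^2 dx] = (1/(2π)) · (100π + 36π) = (100 + 36)/2 = 68.
So Σ_{n ∈ Z} |c_n|^2 = 68.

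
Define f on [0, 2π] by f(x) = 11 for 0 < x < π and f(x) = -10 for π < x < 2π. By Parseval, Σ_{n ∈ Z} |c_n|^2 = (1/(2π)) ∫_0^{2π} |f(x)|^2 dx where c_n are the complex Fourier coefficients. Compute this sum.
Σ |c_n|^2 = 221/2

Parseval equates the L^2 energy of f (normalised by 1/(2π)) with the ℓ^2 sum of its Fourier coefficients: (1/(2π)) ∫_0^{2π} |f|^2 = Σ |c_n|^2.
Compute the left side: (1/(2π)) [∫_0^π 11^2 dx + ∫_π^{2π} (-10)^2 dx] = (1/(2π)) · (121π + 100π) = (121 + 100)/2 = 221/2.
So Σ_{n ∈ Z} |c_n|^2 = 221/2.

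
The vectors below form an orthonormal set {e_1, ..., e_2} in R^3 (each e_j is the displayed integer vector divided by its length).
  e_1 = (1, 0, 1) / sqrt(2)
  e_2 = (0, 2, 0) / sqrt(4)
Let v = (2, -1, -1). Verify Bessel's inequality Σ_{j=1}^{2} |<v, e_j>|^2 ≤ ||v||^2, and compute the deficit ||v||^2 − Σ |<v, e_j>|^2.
Σ |<v, e_j>|^2 = 3/2; ||v||^2 = 6; deficit = 9/2

Write each e_j = u_j / sqrt(<u_j, u_j>) where u_j is the displayed integer vector. Then <v, e_j> = <v, u_j> / sqrt(<u_j, u_j>), so |<v, e_j>|^2 = <v, u_j>^2 / <u_j, u_j>.
Coefficients: <v, e_1> = 1/sqrt(2), <v, e_2> = -2/sqrt(4).
Square and sum: Σ |<v, e_j>|^2 = 3/2.
Compute ||v||^2 = v·v = 6.
Deficit = 6 − 3/2 = 9/2 ≥ 0, confirming Bessel's inequality. (The deficit equals ||v − Σ <v,e_j> e_j||^2, the squared distance from v to span{e_j}.)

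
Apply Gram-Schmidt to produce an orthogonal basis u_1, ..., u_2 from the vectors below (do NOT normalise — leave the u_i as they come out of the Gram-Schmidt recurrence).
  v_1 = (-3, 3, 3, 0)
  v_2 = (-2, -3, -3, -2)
Orthogonal basis:
  u_1 = (-3, 3, 3, 0)
  u_2 = (-10/3, -5/3, -5/3, -2)

Apply the Gram-Schmidt recurrence
  u_1 = v_1
  u_i = v_i − Σ_{j<i} ((v_i · u_j) / (u_j · u_j)) · u_j.

Step by step this gives:
  u_1 = (-3, 3, 3, 0)
  u_2 = (-10/3, -5/3, -5/3, -2)

Orthogonality check:
  u_2 · u_1 = 0 (should be 0)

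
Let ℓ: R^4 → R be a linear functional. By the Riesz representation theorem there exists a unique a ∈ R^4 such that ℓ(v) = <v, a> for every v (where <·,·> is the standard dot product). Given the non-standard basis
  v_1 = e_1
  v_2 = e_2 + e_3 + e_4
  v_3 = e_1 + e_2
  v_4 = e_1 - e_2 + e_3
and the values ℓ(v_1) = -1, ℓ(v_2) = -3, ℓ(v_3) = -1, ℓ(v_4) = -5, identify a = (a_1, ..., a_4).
a = (-1, 0, -4, 1)

Write a = (a_1, ..., a_4) in the standard basis. For each basis vector v_i, ℓ(v_i) = <v_i, a> is a linear equation in the a_j's. Collect the n equations into a matrix system V a = ℓ, where row i of V is v_i (expressed in the standard basis). Since V is invertible (lower-triangular with 1s on the diagonal, up to permutation), solve by back-substitution:
  V =
[[1, 0, 0, 0],
 [0, 1, 1, 1],
 [1, 1, 0, 0],
 [1, -1, 1, 0]]
  V a = (-1, -3, -1, -5)
Solving gives a = (-1, 0, -4, 1).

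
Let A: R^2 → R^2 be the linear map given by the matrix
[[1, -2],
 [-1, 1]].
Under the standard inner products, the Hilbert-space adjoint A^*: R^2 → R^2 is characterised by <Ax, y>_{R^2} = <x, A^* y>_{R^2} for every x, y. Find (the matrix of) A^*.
A^* = A^T =
[[1, -1],
 [-2, 1]]

For real matrices with standard dot products, the defining identity <Ax, y> = <x, A^* y> gives (Ax)^T y = x^T (A^*) y, i.e. x^T A^T y = x^T (A^*) y. Since this holds for all x, y, we must have A^* = A^T. Therefore
A^* =
[[1, -1],
 [-2, 1]].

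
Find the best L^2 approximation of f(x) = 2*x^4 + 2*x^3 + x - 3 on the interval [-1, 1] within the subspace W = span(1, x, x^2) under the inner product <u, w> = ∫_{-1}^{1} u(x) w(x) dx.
g(x) = 12*x^2/7 + 11*x/5 - 111/35

The best approximation g ∈ W is the orthogonal projection of f onto W. Writing g = a_0 + a_1 x + a_2 x^2, the coefficients solve the normal equations G · a = b where
  G_{ij} = <φ_i, φ_j> and b_i = <f, φ_i>, with φ_0 = 1, φ_1 = x, φ_2 = x^2.
G =
  [2, 0, 2/3]
  [0, 2/3, 0]
  [2/3, 0, 2/5],
b = (-26/5, 22/15, -10/7).
Solving gives a_0 = -111/35, a_1 = 11/5, a_2 = 12/7, so
  g(x) = 12*x^2/7 + 11*x/5 - 111/35.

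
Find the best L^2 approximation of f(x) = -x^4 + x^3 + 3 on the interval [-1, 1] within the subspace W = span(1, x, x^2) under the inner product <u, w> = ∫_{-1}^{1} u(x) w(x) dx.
g(x) = -6*x^2/7 + 3*x/5 + 108/35

The best approximation g ∈ W is the orthogonal projection of f onto W. Writing g = a_0 + a_1 x + a_2 x^2, the coefficients solve the normal equations G · a = b where
  G_{ij} = <φ_i, φ_j> and b_i = <f, φ_i>, with φ_0 = 1, φ_1 = x, φ_2 = x^2.
G =
  [2, 0, 2/3]
  [0, 2/3, 0]
  [2/3, 0, 2/5],
b = (28/5, 2/5, 12/7).
Solving gives a_0 = 108/35, a_1 = 3/5, a_2 = -6/7, so
  g(x) = -6*x^2/7 + 3*x/5 + 108/35.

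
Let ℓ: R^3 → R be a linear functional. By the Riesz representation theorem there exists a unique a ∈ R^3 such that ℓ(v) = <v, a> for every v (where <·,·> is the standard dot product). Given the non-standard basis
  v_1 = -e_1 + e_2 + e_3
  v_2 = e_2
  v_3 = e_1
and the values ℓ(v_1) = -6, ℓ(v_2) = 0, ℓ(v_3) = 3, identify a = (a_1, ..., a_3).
a = (3, 0, -3)

Write a = (a_1, ..., a_3) in the standard basis. For each basis vector v_i, ℓ(v_i) = <v_i, a> is a linear equation in the a_j's. Collect the n equations into a matrix system V a = ℓ, where row i of V is v_i (expressed in the standard basis). Since V is invertible (lower-triangular with 1s on the diagonal, up to permutation), solve by back-substitution:
  V =
[[-1, 1, 1],
 [0, 1, 0],
 [1, 0, 0]]
  V a = (-6, 0, 3)
Solving gives a = (3, 0, -3).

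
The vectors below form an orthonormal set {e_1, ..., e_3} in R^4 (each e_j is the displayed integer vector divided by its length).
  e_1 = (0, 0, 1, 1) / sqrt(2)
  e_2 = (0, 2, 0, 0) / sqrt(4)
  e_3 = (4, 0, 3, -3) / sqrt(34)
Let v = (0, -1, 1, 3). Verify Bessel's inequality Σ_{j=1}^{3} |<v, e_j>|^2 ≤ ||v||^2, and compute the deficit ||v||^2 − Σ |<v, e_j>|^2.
Σ |<v, e_j>|^2 = 171/17; ||v||^2 = 11; deficit = 16/17

Write each e_j = u_j / sqrt(<u_j, u_j>) where u_j is the displayed integer vector. Then <v, e_j> = <v, u_j> / sqrt(<u_j, u_j>), so |<v, e_j>|^2 = <v, u_j>^2 / <u_j, u_j>.
Coefficients: <v, e_1> = 4/sqrt(2), <v, e_2> = -2/sqrt(4), <v, e_3> = -6/sqrt(34).
Square and sum: Σ |<v, e_j>|^2 = 171/17.
Compute ||v||^2 = v·v = 11.
Deficit = 11 − 171/17 = 16/17 ≥ 0, confirming Bessel's inequality. (The deficit equals ||v − Σ <v,e_j> e_j||^2, the squared distance from v to span{e_j}.)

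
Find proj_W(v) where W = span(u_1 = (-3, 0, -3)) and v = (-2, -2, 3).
proj_W(v) = (1/2, 0, 1/2)

Set up U = [u_1 | ... | u_1] ∈ R^(3×1). The projector onto W = col(U) is P = U (U^T U)^(-1) U^T.
Compute U^T U =
  [18],
and U^T v = (-3).
Solve U^T U · c = U^T v for the coefficients: c = (-1/6). The projection is proj_W(v) = U c.
Check: (v - proj_W(v)) · u_1 = 0  (should be 0).
Result: proj_W(v) = (1/2, 0, 1/2).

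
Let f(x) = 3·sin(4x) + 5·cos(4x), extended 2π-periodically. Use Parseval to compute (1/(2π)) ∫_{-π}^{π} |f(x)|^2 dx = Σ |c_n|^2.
Σ |c_n|^2 = 17

Expand |f|^2 and use orthogonality of {sin(nx), cos(mx)} on [-π, π]:
  ∫_{-π}^{π} sin(nx)^2 dx = π, ∫ cos(mx)^2 dx = π, and cross terms integrate to 0.
So ∫_{-π}^{π} f(x)^2 dx = 3^2 · π + 5^2 · π = (9 + 25)π.
Divide by 2π: (9 + 25)/2 = 17.
By Parseval, this equals Σ |c_n|^2.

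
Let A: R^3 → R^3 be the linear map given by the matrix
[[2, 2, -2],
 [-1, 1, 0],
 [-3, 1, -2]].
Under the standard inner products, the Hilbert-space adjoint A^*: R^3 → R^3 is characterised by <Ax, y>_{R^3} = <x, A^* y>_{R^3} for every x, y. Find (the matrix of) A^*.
A^* = A^T =
[[2, -1, -3],
 [2, 1, 1],
 [-2, 0, -2]]

For real matrices with standard dot products, the defining identity <Ax, y> = <x, A^* y> gives (Ax)^T y = x^T (A^*) y, i.e. x^T A^T y = x^T (A^*) y. Since this holds for all x, y, we must have A^* = A^T. Therefore
A^* =
[[2, -1, -3],
 [2, 1, 1],
 [-2, 0, -2]].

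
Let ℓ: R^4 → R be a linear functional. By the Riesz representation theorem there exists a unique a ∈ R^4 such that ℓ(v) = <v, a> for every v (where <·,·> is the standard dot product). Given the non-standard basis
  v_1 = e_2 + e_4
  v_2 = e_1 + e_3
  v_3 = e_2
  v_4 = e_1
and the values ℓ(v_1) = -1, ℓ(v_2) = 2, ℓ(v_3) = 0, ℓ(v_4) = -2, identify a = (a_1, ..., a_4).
a = (-2, 0, 4, -1)

Write a = (a_1, ..., a_4) in the standard basis. For each basis vector v_i, ℓ(v_i) = <v_i, a> is a linear equation in the a_j's. Collect the n equations into a matrix system V a = ℓ, where row i of V is v_i (expressed in the standard basis). Since V is invertible (lower-triangular with 1s on the diagonal, up to permutation), solve by back-substitution:
  V =
[[0, 1, 0, 1],
 [1, 0, 1, 0],
 [0, 1, 0, 0],
 [1, 0, 0, 0]]
  V a = (-1, 2, 0, -2)
Solving gives a = (-2, 0, 4, -1).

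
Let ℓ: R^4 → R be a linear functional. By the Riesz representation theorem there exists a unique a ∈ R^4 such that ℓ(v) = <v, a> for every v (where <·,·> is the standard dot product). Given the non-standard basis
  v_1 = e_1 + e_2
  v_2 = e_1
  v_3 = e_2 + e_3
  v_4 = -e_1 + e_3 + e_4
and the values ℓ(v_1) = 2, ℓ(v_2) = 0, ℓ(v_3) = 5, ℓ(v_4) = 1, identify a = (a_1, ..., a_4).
a = (0, 2, 3, -2)

Write a = (a_1, ..., a_4) in the standard basis. For each basis vector v_i, ℓ(v_i) = <v_i, a> is a linear equation in the a_j's. Collect the n equations into a matrix system V a = ℓ, where row i of V is v_i (expressed in the standard basis). Since V is invertible (lower-triangular with 1s on the diagonal, up to permutation), solve by back-substitution:
  V =
[[1, 1, 0, 0],
 [1, 0, 0, 0],
 [0, 1, 1, 0],
 [-1, 0, 1, 1]]
  V a = (2, 0, 5, 1)
Solving gives a = (0, 2, 3, -2).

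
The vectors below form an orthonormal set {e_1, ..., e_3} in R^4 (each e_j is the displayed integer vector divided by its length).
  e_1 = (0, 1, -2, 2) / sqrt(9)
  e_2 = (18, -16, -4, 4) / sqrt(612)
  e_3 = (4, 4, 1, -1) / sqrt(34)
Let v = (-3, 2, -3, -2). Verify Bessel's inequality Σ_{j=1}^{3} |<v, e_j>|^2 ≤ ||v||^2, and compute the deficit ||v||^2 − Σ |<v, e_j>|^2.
Σ |<v, e_j>|^2 = 27/2; ||v||^2 = 26; deficit = 25/2

Write each e_j = u_j / sqrt(<u_j, u_j>) where u_j is the displayed integer vector. Then <v, e_j> = <v, u_j> / sqrt(<u_j, u_j>), so |<v, e_j>|^2 = <v, u_j>^2 / <u_j, u_j>.
Coefficients: <v, e_1> = 4/sqrt(9), <v, e_2> = -82/sqrt(612), <v, e_3> = -5/sqrt(34).
Square and sum: Σ |<v, e_j>|^2 = 27/2.
Compute ||v||^2 = v·v = 26.
Deficit = 26 − 27/2 = 25/2 ≥ 0, confirming Bessel's inequality. (The deficit equals ||v − Σ <v,e_j> e_j||^2, the squared distance from v to span{e_j}.)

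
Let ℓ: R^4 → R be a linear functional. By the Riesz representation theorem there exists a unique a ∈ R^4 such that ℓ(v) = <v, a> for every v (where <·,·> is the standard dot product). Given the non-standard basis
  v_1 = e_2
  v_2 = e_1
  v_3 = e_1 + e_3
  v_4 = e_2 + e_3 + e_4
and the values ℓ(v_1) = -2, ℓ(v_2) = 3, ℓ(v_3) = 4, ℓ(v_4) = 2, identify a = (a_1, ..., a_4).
a = (3, -2, 1, 3)

Write a = (a_1, ..., a_4) in the standard basis. For each basis vector v_i, ℓ(v_i) = <v_i, a> is a linear equation in the a_j's. Collect the n equations into a matrix system V a = ℓ, where row i of V is v_i (expressed in the standard basis). Since V is invertible (lower-triangular with 1s on the diagonal, up to permutation), solve by back-substitution:
  V =
[[0, 1, 0, 0],
 [1, 0, 0, 0],
 [1, 0, 1, 0],
 [0, 1, 1, 1]]
  V a = (-2, 3, 4, 2)
Solving gives a = (3, -2, 1, 3).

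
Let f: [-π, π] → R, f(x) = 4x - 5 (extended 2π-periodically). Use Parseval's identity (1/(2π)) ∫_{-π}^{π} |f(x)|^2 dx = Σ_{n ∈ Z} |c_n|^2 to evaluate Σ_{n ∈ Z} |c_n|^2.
Σ |c_n|^2 = 16π^2/3 + 25

Expand and integrate term by term over [-π, π]:
  ∫ (4x)^2 dx = 16·(2π^3/3); ∫ 2·4·(-5)·x dx = 0 (odd integrand); ∫ (-5)^2 dx = 25·2π.
So (1/(2π)) ∫_{-π}^{π} (4x - 5)^2 dx = 16π^2/3 + 25 = 16π^2/3 + 25.
Parseval ⇒ Σ |c_n|^2 = 16π^2/3 + 25.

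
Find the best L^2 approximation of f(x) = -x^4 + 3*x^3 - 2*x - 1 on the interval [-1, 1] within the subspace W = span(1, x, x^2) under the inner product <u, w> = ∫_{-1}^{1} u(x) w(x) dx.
g(x) = -6*x^2/7 - x/5 - 32/35

The best approximation g ∈ W is the orthogonal projection of f onto W. Writing g = a_0 + a_1 x + a_2 x^2, the coefficients solve the normal equations G · a = b where
  G_{ij} = <φ_i, φ_j> and b_i = <f, φ_i>, with φ_0 = 1, φ_1 = x, φ_2 = x^2.
G =
  [2, 0, 2/3]
  [0, 2/3, 0]
  [2/3, 0, 2/5],
b = (-12/5, -2/15, -20/21).
Solving gives a_0 = -32/35, a_1 = -1/5, a_2 = -6/7, so
  g(x) = -6*x^2/7 - x/5 - 32/35.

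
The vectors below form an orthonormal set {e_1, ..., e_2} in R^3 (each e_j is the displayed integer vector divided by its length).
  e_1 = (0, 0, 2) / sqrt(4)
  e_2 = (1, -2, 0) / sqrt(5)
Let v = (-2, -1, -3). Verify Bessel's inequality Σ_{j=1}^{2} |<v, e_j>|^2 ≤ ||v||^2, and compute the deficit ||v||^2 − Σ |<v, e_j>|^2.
Σ |<v, e_j>|^2 = 9; ||v||^2 = 14; deficit = 5

Write each e_j = u_j / sqrt(<u_j, u_j>) where u_j is the displayed integer vector. Then <v, e_j> = <v, u_j> / sqrt(<u_j, u_j>), so |<v, e_j>|^2 = <v, u_j>^2 / <u_j, u_j>.
Coefficients: <v, e_1> = -6/sqrt(4), <v, e_2> = 0/sqrt(5).
Square and sum: Σ |<v, e_j>|^2 = 9.
Compute ||v||^2 = v·v = 14.
Deficit = 14 − 9 = 5 ≥ 0, confirming Bessel's inequality. (The deficit equals ||v − Σ <v,e_j> e_j||^2, the squared distance from v to span{e_j}.)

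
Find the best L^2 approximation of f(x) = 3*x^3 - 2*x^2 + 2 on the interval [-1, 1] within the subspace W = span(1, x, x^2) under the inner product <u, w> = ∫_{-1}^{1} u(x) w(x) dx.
g(x) = -2*x^2 + 9*x/5 + 2

The best approximation g ∈ W is the orthogonal projection of f onto W. Writing g = a_0 + a_1 x + a_2 x^2, the coefficients solve the normal equations G · a = b where
  G_{ij} = <φ_i, φ_j> and b_i = <f, φ_i>, with φ_0 = 1, φ_1 = x, φ_2 = x^2.
G =
  [2, 0, 2/3]
  [0, 2/3, 0]
  [2/3, 0, 2/5],
b = (8/3, 6/5, 8/15).
Solving gives a_0 = 2, a_1 = 9/5, a_2 = -2, so
  g(x) = -2*x^2 + 9*x/5 + 2.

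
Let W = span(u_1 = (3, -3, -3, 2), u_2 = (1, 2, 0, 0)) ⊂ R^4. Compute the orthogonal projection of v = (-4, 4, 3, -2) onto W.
proj_W(v) = (-253/73, 545/146, 519/146, -173/73)

Set up U = [u_1 | ... | u_2] ∈ R^(4×2). The projector onto W = col(U) is P = U (U^T U)^(-1) U^T.
Compute U^T U =
  [31, -3]
  [-3, 5],
and U^T v = (-37, 4).
Solve U^T U · c = U^T v for the coefficients: c = (-173/146, 13/146). The projection is proj_W(v) = U c.
Check: (v - proj_W(v)) · u_1 = 0  (should be 0).
Check: (v - proj_W(v)) · u_2 = 0  (should be 0).
Result: proj_W(v) = (-253/73, 545/146, 519/146, -173/73).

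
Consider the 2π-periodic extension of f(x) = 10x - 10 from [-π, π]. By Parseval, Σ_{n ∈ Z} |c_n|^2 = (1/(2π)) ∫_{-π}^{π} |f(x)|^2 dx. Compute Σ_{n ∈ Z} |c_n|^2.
Σ |c_n|^2 = 100π^2/3 + 100

Expand and integrate term by term over [-π, π]:
  ∫ (10x)^2 dx = 100·(2π^3/3); ∫ 2·10·(-10)·x dx = 0 (odd integrand); ∫ (-10)^2 dx = 100·2π.
So (1/(2π)) ∫_{-π}^{π} (10x - 10)^2 dx = 100π^2/3 + 100 = 100π^2/3 + 100.
Parseval ⇒ Σ |c_n|^2 = 100π^2/3 + 100.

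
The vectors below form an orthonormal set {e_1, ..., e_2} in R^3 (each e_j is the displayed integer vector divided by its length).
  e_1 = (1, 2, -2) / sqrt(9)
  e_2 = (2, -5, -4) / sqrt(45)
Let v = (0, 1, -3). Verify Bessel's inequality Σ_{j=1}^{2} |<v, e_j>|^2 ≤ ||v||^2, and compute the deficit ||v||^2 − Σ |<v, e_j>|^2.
Σ |<v, e_j>|^2 = 41/5; ||v||^2 = 10; deficit = 9/5

Write each e_j = u_j / sqrt(<u_j, u_j>) where u_j is the displayed integer vector. Then <v, e_j> = <v, u_j> / sqrt(<u_j, u_j>), so |<v, e_j>|^2 = <v, u_j>^2 / <u_j, u_j>.
Coefficients: <v, e_1> = 8/sqrt(9), <v, e_2> = 7/sqrt(45).
Square and sum: Σ |<v, e_j>|^2 = 41/5.
Compute ||v||^2 = v·v = 10.
Deficit = 10 − 41/5 = 9/5 ≥ 0, confirming Bessel's inequality. (The deficit equals ||v − Σ <v,e_j> e_j||^2, the squared distance from v to span{e_j}.)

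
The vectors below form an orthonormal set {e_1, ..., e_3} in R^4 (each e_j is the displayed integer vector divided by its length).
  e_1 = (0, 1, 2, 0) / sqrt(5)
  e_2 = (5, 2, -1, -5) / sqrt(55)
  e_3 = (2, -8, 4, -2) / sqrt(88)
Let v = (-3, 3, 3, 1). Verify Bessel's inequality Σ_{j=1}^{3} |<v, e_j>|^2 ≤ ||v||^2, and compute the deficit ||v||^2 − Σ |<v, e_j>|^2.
Σ |<v, e_j>|^2 = 26; ||v||^2 = 28; deficit = 2

Write each e_j = u_j / sqrt(<u_j, u_j>) where u_j is the displayed integer vector. Then <v, e_j> = <v, u_j> / sqrt(<u_j, u_j>), so |<v, e_j>|^2 = <v, u_j>^2 / <u_j, u_j>.
Coefficients: <v, e_1> = 9/sqrt(5), <v, e_2> = -17/sqrt(55), <v, e_3> = -20/sqrt(88).
Square and sum: Σ |<v, e_j>|^2 = 26.
Compute ||v||^2 = v·v = 28.
Deficit = 28 − 26 = 2 ≥ 0, confirming Bessel's inequality. (The deficit equals ||v − Σ <v,e_j> e_j||^2, the squared distance from v to span{e_j}.)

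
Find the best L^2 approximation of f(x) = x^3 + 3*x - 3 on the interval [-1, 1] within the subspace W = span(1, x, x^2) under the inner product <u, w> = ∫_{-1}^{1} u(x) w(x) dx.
g(x) = 18*x/5 - 3

The best approximation g ∈ W is the orthogonal projection of f onto W. Writing g = a_0 + a_1 x + a_2 x^2, the coefficients solve the normal equations G · a = b where
  G_{ij} = <φ_i, φ_j> and b_i = <f, φ_i>, with φ_0 = 1, φ_1 = x, φ_2 = x^2.
G =
  [2, 0, 2/3]
  [0, 2/3, 0]
  [2/3, 0, 2/5],
b = (-6, 12/5, -2).
Solving gives a_0 = -3, a_1 = 18/5, a_2 = 0, so
  g(x) = 18*x/5 - 3.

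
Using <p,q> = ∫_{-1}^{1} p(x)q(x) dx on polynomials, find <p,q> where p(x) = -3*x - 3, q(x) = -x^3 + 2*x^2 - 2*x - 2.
<p,q> = 66/5

Expand the product: p(x)·q(x) = 3*x^4 - 3*x^3 + 12*x + 6.
∫_{-1}^{1} of each monomial x^k gives [2/(k+1) if k even, 0 if k odd]. Integrating term-by-term (or equivalently evaluating the antiderivative F(x) = 3*x^5/5 - 3*x^4/4 + 6*x^2 + 6*x at the endpoints):
  F(1) − F(−1) = 237/20 − (-27/20) = 66/5.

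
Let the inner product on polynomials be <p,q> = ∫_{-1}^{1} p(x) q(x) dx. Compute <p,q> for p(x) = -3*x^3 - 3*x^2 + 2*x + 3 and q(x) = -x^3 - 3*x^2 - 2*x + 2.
<p,q> = 566/105

Expand the product: p(x)·q(x) = 3*x^6 + 12*x^5 + 13*x^4 - 9*x^3 - 19*x^2 - 2*x + 6.
∫_{-1}^{1} of each monomial x^k gives [2/(k+1) if k even, 0 if k odd]. Integrating term-by-term (or equivalently evaluating the antiderivative F(x) = 3*x^7/7 + 2*x^6 + 13*x^5/5 - 9*x^4/4 - 19*x^3/3 - x^2 + 6*x at the endpoints):
  F(1) − F(−1) = 607/420 − (-1657/420) = 566/105.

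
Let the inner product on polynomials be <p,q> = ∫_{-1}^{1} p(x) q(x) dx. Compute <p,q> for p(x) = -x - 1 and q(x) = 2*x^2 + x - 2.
<p,q> = 2

Expand the product: p(x)·q(x) = -2*x^3 - 3*x^2 + x + 2.
∫_{-1}^{1} of each monomial x^k gives [2/(k+1) if k even, 0 if k odd]. Integrating term-by-term (or equivalently evaluating the antiderivative F(x) = -x^4/2 - x^3 + x^2/2 + 2*x at the endpoints):
  F(1) − F(−1) = 1 − (-1) = 2.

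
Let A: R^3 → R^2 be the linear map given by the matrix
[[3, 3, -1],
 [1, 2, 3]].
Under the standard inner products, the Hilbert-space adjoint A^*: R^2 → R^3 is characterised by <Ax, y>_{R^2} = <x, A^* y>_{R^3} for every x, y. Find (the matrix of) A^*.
A^* = A^T =
[[3, 1],
 [3, 2],
 [-1, 3]]

For real matrices with standard dot products, the defining identity <Ax, y> = <x, A^* y> gives (Ax)^T y = x^T (A^*) y, i.e. x^T A^T y = x^T (A^*) y. Since this holds for all x, y, we must have A^* = A^T. Therefore
A^* =
[[3, 1],
 [3, 2],
 [-1, 3]].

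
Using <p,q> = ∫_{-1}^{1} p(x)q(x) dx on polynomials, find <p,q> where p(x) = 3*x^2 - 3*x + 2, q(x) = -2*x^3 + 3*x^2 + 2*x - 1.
<p,q> = 0

Expand the product: p(x)·q(x) = -6*x^5 + 15*x^4 - 7*x^3 - 3*x^2 + 7*x - 2.
∫_{-1}^{1} of each monomial x^k gives [2/(k+1) if k even, 0 if k odd]. Integrating term-by-term (or equivalently evaluating the antiderivative F(x) = -x^6 + 3*x^5 - 7*x^4/4 - x^3 + 7*x^2/2 - 2*x at the endpoints):
  F(1) − F(−1) = 3/4 − (3/4) = 0.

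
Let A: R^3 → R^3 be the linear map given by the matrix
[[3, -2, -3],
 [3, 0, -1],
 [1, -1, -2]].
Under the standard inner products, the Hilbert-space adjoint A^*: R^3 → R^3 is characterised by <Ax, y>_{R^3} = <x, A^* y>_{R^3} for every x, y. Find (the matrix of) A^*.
A^* = A^T =
[[3, 3, 1],
 [-2, 0, -1],
 [-3, -1, -2]]

For real matrices with standard dot products, the defining identity <Ax, y> = <x, A^* y> gives (Ax)^T y = x^T (A^*) y, i.e. x^T A^T y = x^T (A^*) y. Since this holds for all x, y, we must have A^* = A^T. Therefore
A^* =
[[3, 3, 1],
 [-2, 0, -1],
 [-3, -1, -2]].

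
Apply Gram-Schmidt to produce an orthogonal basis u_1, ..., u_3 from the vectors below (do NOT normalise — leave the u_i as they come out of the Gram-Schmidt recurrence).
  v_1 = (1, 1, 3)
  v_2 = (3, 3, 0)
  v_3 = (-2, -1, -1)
Orthogonal basis:
  u_1 = (1, 1, 3)
  u_2 = (27/11, 27/11, -18/11)
  u_3 = (-1/2, 1/2, 0)

Apply the Gram-Schmidt recurrence
  u_1 = v_1
  u_i = v_i − Σ_{j<i} ((v_i · u_j) / (u_j · u_j)) · u_j.

Step by step this gives:
  u_1 = (1, 1, 3)
  u_2 = (27/11, 27/11, -18/11)
  u_3 = (-1/2, 1/2, 0)

Orthogonality check:
  u_2 · u_1 = 0 (should be 0)
  u_3 · u_1 = 0 (should be 0)
  u_3 · u_2 = 0 (should be 0)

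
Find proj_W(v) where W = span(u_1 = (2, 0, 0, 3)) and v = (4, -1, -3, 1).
proj_W(v) = (22/13, 0, 0, 33/13)

Set up U = [u_1 | ... | u_1] ∈ R^(4×1). The projector onto W = col(U) is P = U (U^T U)^(-1) U^T.
Compute U^T U =
  [13],
and U^T v = (11).
Solve U^T U · c = U^T v for the coefficients: c = (11/13). The projection is proj_W(v) = U c.
Check: (v - proj_W(v)) · u_1 = 0  (should be 0).
Result: proj_W(v) = (22/13, 0, 0, 33/13).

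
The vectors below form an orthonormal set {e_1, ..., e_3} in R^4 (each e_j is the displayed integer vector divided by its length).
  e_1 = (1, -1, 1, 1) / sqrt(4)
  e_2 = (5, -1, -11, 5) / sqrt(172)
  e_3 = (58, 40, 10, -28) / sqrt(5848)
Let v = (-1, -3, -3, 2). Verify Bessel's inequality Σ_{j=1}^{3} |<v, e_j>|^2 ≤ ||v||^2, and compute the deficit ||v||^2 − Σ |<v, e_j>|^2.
Σ |<v, e_j>|^2 = 373/17; ||v||^2 = 23; deficit = 18/17

Write each e_j = u_j / sqrt(<u_j, u_j>) where u_j is the displayed integer vector. Then <v, e_j> = <v, u_j> / sqrt(<u_j, u_j>), so |<v, e_j>|^2 = <v, u_j>^2 / <u_j, u_j>.
Coefficients: <v, e_1> = 1/sqrt(4), <v, e_2> = 41/sqrt(172), <v, e_3> = -264/sqrt(5848).
Square and sum: Σ |<v, e_j>|^2 = 373/17.
Compute ||v||^2 = v·v = 23.
Deficit = 23 − 373/17 = 18/17 ≥ 0, confirming Bessel's inequality. (The deficit equals ||v − Σ <v,e_j> e_j||^2, the squared distance from v to span{e_j}.)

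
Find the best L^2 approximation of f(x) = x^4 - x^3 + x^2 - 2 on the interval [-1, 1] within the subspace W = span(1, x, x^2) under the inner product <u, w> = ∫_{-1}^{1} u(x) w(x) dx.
g(x) = 13*x^2/7 - 3*x/5 - 73/35

The best approximation g ∈ W is the orthogonal projection of f onto W. Writing g = a_0 + a_1 x + a_2 x^2, the coefficients solve the normal equations G · a = b where
  G_{ij} = <φ_i, φ_j> and b_i = <f, φ_i>, with φ_0 = 1, φ_1 = x, φ_2 = x^2.
G =
  [2, 0, 2/3]
  [0, 2/3, 0]
  [2/3, 0, 2/5],
b = (-44/15, -2/5, -68/105).
Solving gives a_0 = -73/35, a_1 = -3/5, a_2 = 13/7, so
  g(x) = 13*x^2/7 - 3*x/5 - 73/35.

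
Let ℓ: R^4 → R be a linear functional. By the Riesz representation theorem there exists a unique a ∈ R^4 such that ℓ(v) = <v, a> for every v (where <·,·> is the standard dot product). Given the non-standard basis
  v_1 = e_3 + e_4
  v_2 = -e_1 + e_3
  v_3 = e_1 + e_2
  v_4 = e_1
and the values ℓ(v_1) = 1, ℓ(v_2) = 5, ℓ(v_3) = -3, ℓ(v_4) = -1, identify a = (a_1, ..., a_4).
a = (-1, -2, 4, -3)

Write a = (a_1, ..., a_4) in the standard basis. For each basis vector v_i, ℓ(v_i) = <v_i, a> is a linear equation in the a_j's. Collect the n equations into a matrix system V a = ℓ, where row i of V is v_i (expressed in the standard basis). Since V is invertible (lower-triangular with 1s on the diagonal, up to permutation), solve by back-substitution:
  V =
[[0, 0, 1, 1],
 [-1, 0, 1, 0],
 [1, 1, 0, 0],
 [1, 0, 0, 0]]
  V a = (1, 5, -3, -1)
Solving gives a = (-1, -2, 4, -3).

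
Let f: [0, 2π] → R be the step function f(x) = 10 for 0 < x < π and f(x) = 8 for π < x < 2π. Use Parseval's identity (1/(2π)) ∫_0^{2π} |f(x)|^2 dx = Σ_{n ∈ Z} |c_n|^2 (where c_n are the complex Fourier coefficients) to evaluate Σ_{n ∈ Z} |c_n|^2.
Σ |c_n|^2 = 82

Parseval equates the L^2 energy of f (normalised by 1/(2π)) with the ℓ^2 sum of its Fourier coefficients: (1/(2π)) ∫_0^{2π} |f|^2 = Σ |c_n|^2.
Compute the left side: (1/(2π)) [∫_0^π 10^2 dx + ∫_π^{2π} 8^2 dx] = (1/(2π)) · (100π + 64π) = (100 + 64)/2 = 82.
So Σ_{n ∈ Z} |c_n|^2 = 82.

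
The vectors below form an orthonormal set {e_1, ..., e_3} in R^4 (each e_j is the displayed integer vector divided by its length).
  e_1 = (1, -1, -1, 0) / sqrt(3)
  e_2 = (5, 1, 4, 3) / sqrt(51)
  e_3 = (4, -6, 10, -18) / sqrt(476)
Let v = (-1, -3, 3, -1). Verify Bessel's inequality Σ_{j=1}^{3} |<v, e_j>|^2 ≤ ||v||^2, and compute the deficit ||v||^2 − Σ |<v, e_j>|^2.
Σ |<v, e_j>|^2 = 59/7; ||v||^2 = 20; deficit = 81/7

Write each e_j = u_j / sqrt(<u_j, u_j>) where u_j is the displayed integer vector. Then <v, e_j> = <v, u_j> / sqrt(<u_j, u_j>), so |<v, e_j>|^2 = <v, u_j>^2 / <u_j, u_j>.
Coefficients: <v, e_1> = -1/sqrt(3), <v, e_2> = 1/sqrt(51), <v, e_3> = 62/sqrt(476).
Square and sum: Σ |<v, e_j>|^2 = 59/7.
Compute ||v||^2 = v·v = 20.
Deficit = 20 − 59/7 = 81/7 ≥ 0, confirming Bessel's inequality. (The deficit equals ||v − Σ <v,e_j> e_j||^2, the squared distance from v to span{e_j}.)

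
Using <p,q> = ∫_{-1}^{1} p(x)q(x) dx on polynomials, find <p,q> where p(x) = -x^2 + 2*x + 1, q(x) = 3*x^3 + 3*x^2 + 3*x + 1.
<p,q> = 128/15

Expand the product: p(x)·q(x) = -3*x^5 + 3*x^4 + 6*x^3 + 8*x^2 + 5*x + 1.
∫_{-1}^{1} of each monomial x^k gives [2/(k+1) if k even, 0 if k odd]. Integrating term-by-term (or equivalently evaluating the antiderivative F(x) = -x^6/2 + 3*x^5/5 + 3*x^4/2 + 8*x^3/3 + 5*x^2/2 + x at the endpoints):
  F(1) − F(−1) = 233/30 − (-23/30) = 128/15.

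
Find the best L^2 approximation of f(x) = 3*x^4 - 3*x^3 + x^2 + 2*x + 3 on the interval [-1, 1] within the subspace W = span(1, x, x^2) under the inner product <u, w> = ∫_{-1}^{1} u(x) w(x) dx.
g(x) = 25*x^2/7 + x/5 + 96/35

The best approximation g ∈ W is the orthogonal projection of f onto W. Writing g = a_0 + a_1 x + a_2 x^2, the coefficients solve the normal equations G · a = b where
  G_{ij} = <φ_i, φ_j> and b_i = <f, φ_i>, with φ_0 = 1, φ_1 = x, φ_2 = x^2.
G =
  [2, 0, 2/3]
  [0, 2/3, 0]
  [2/3, 0, 2/5],
b = (118/15, 2/15, 114/35).
Solving gives a_0 = 96/35, a_1 = 1/5, a_2 = 25/7, so
  g(x) = 25*x^2/7 + x/5 + 96/35.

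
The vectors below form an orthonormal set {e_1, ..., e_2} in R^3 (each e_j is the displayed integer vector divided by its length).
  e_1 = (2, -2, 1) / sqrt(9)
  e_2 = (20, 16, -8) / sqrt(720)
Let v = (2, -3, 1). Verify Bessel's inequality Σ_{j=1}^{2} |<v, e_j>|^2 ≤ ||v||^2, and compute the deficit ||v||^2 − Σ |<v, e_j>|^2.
Σ |<v, e_j>|^2 = 69/5; ||v||^2 = 14; deficit = 1/5

Write each e_j = u_j / sqrt(<u_j, u_j>) where u_j is the displayed integer vector. Then <v, e_j> = <v, u_j> / sqrt(<u_j, u_j>), so |<v, e_j>|^2 = <v, u_j>^2 / <u_j, u_j>.
Coefficients: <v, e_1> = 11/sqrt(9), <v, e_2> = -16/sqrt(720).
Square and sum: Σ |<v, e_j>|^2 = 69/5.
Compute ||v||^2 = v·v = 14.
Deficit = 14 − 69/5 = 1/5 ≥ 0, confirming Bessel's inequality. (The deficit equals ||v − Σ <v,e_j> e_j||^2, the squared distance from v to span{e_j}.)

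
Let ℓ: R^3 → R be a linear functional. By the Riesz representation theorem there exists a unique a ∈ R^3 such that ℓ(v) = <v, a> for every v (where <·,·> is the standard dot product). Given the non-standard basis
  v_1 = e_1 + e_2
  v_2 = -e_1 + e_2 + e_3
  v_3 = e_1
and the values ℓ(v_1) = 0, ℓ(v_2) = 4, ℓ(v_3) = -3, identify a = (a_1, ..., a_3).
a = (-3, 3, -2)

Write a = (a_1, ..., a_3) in the standard basis. For each basis vector v_i, ℓ(v_i) = <v_i, a> is a linear equation in the a_j's. Collect the n equations into a matrix system V a = ℓ, where row i of V is v_i (expressed in the standard basis). Since V is invertible (lower-triangular with 1s on the diagonal, up to permutation), solve by back-substitution:
  V =
[[1, 1, 0],
 [-1, 1, 1],
 [1, 0, 0]]
  V a = (0, 4, -3)
Solving gives a = (-3, 3, -2).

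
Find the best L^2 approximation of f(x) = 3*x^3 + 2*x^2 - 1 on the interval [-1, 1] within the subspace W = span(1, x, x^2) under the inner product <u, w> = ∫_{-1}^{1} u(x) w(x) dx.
g(x) = 2*x^2 + 9*x/5 - 1

The best approximation g ∈ W is the orthogonal projection of f onto W. Writing g = a_0 + a_1 x + a_2 x^2, the coefficients solve the normal equations G · a = b where
  G_{ij} = <φ_i, φ_j> and b_i = <f, φ_i>, with φ_0 = 1, φ_1 = x, φ_2 = x^2.
G =
  [2, 0, 2/3]
  [0, 2/3, 0]
  [2/3, 0, 2/5],
b = (-2/3, 6/5, 2/15).
Solving gives a_0 = -1, a_1 = 9/5, a_2 = 2, so
  g(x) = 2*x^2 + 9*x/5 - 1.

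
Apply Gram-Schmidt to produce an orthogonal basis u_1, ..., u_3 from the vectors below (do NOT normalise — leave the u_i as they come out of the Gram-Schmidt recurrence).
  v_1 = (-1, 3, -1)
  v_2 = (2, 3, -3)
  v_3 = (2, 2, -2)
Orthogonal basis:
  u_1 = (-1, 3, -1)
  u_2 = (32/11, 3/11, -23/11)
  u_3 = (12/71, 10/71, 18/71)

Apply the Gram-Schmidt recurrence
  u_1 = v_1
  u_i = v_i − Σ_{j<i} ((v_i · u_j) / (u_j · u_j)) · u_j.

Step by step this gives:
  u_1 = (-1, 3, -1)
  u_2 = (32/11, 3/11, -23/11)
  u_3 = (12/71, 10/71, 18/71)

Orthogonality check:
  u_2 · u_1 = 0 (should be 0)
  u_3 · u_1 = 0 (should be 0)
  u_3 · u_2 = 0 (should be 0)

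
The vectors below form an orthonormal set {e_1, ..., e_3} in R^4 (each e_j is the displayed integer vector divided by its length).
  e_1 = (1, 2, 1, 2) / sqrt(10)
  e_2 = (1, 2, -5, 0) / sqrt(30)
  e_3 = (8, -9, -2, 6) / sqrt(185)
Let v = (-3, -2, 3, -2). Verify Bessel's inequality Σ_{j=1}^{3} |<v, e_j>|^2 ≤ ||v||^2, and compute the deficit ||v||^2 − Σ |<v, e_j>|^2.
Σ |<v, e_j>|^2 = 14234/555; ||v||^2 = 26; deficit = 196/555

Write each e_j = u_j / sqrt(<u_j, u_j>) where u_j is the displayed integer vector. Then <v, e_j> = <v, u_j> / sqrt(<u_j, u_j>), so |<v, e_j>|^2 = <v, u_j>^2 / <u_j, u_j>.
Coefficients: <v, e_1> = -8/sqrt(10), <v, e_2> = -22/sqrt(30), <v, e_3> = -24/sqrt(185).
Square and sum: Σ |<v, e_j>|^2 = 14234/555.
Compute ||v||^2 = v·v = 26.
Deficit = 26 − 14234/555 = 196/555 ≥ 0, confirming Bessel's inequality. (The deficit equals ||v − Σ <v,e_j> e_j||^2, the squared distance from v to span{e_j}.)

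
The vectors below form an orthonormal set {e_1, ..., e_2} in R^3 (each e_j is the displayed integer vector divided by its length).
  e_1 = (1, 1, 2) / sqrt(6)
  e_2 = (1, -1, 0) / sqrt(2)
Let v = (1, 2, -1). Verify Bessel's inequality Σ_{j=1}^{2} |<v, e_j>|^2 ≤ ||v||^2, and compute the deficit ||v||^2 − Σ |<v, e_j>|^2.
Σ |<v, e_j>|^2 = 2/3; ||v||^2 = 6; deficit = 16/3

Write each e_j = u_j / sqrt(<u_j, u_j>) where u_j is the displayed integer vector. Then <v, e_j> = <v, u_j> / sqrt(<u_j, u_j>), so |<v, e_j>|^2 = <v, u_j>^2 / <u_j, u_j>.
Coefficients: <v, e_1> = 1/sqrt(6), <v, e_2> = -1/sqrt(2).
Square and sum: Σ |<v, e_j>|^2 = 2/3.
Compute ||v||^2 = v·v = 6.
Deficit = 6 − 2/3 = 16/3 ≥ 0, confirming Bessel's inequality. (The deficit equals ||v − Σ <v,e_j> e_j||^2, the squared distance from v to span{e_j}.)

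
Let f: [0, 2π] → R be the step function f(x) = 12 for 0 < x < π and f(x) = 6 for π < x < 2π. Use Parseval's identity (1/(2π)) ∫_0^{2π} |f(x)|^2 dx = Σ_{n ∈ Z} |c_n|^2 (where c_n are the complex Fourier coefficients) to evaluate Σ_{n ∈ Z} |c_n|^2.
Σ |c_n|^2 = 90

Parseval equates the L^2 energy of f (normalised by 1/(2π)) with the ℓ^2 sum of its Fourier coefficients: (1/(2π)) ∫_0^{2π} |f|^2 = Σ |c_n|^2.
Compute the left side: (1/(2π)) [∫_0^π 12^2 dx + ∫_π^{2π} 6^2 dx] = (1/(2π)) · (144π + 36π) = (144 + 36)/2 = 90.
So Σ_{n ∈ Z} |c_n|^2 = 90.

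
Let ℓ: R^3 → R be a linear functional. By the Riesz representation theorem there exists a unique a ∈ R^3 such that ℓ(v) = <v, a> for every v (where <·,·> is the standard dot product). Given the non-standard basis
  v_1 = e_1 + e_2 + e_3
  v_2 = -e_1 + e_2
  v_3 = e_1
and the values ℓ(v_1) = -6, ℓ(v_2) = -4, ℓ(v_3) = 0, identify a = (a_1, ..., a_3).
a = (0, -4, -2)

Write a = (a_1, ..., a_3) in the standard basis. For each basis vector v_i, ℓ(v_i) = <v_i, a> is a linear equation in the a_j's. Collect the n equations into a matrix system V a = ℓ, where row i of V is v_i (expressed in the standard basis). Since V is invertible (lower-triangular with 1s on the diagonal, up to permutation), solve by back-substitution:
  V =
[[1, 1, 1],
 [-1, 1, 0],
 [1, 0, 0]]
  V a = (-6, -4, 0)
Solving gives a = (0, -4, -2).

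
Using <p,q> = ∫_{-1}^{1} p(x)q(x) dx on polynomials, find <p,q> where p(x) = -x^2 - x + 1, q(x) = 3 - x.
<p,q> = 14/3

Expand the product: p(x)·q(x) = x^3 - 2*x^2 - 4*x + 3.
∫_{-1}^{1} of each monomial x^k gives [2/(k+1) if k even, 0 if k odd]. Integrating term-by-term (or equivalently evaluating the antiderivative F(x) = x^4/4 - 2*x^3/3 - 2*x^2 + 3*x at the endpoints):
  F(1) − F(−1) = 7/12 − (-49/12) = 14/3.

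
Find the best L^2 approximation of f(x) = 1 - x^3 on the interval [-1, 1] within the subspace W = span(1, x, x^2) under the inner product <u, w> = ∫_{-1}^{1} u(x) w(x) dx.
g(x) = 1 - 3*x/5

The best approximation g ∈ W is the orthogonal projection of f onto W. Writing g = a_0 + a_1 x + a_2 x^2, the coefficients solve the normal equations G · a = b where
  G_{ij} = <φ_i, φ_j> and b_i = <f, φ_i>, with φ_0 = 1, φ_1 = x, φ_2 = x^2.
G =
  [2, 0, 2/3]
  [0, 2/3, 0]
  [2/3, 0, 2/5],
b = (2, -2/5, 2/3).
Solving gives a_0 = 1, a_1 = -3/5, a_2 = 0, so
  g(x) = 1 - 3*x/5.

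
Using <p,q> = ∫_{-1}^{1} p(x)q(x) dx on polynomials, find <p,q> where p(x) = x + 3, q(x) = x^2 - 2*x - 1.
<p,q> = -16/3

Expand the product: p(x)·q(x) = x^3 + x^2 - 7*x - 3.
∫_{-1}^{1} of each monomial x^k gives [2/(k+1) if k even, 0 if k odd]. Integrating term-by-term (or equivalently evaluating the antiderivative F(x) = x^4/4 + x^3/3 - 7*x^2/2 - 3*x at the endpoints):
  F(1) − F(−1) = -71/12 − (-7/12) = -16/3.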